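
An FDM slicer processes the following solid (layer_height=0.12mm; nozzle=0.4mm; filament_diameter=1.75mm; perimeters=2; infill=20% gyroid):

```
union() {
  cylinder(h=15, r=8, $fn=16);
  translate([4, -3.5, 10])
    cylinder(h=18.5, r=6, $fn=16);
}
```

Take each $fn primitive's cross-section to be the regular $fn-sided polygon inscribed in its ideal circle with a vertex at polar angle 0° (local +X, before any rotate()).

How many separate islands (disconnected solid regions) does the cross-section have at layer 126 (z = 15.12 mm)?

At z = 15.12 mm: the cylinder is not intersected at this z (z outside [0, 15]); the r=6 cylinder at (4, -3.5) gives a regular 16-gon of circumradius 6 (constant along its height); Combining (union): only the r=6 cylinder at (4, -3.5) is present, so the union is just that shape — 1 connected region. Overall, the cross-section is a single solid region. Island count = 1.

1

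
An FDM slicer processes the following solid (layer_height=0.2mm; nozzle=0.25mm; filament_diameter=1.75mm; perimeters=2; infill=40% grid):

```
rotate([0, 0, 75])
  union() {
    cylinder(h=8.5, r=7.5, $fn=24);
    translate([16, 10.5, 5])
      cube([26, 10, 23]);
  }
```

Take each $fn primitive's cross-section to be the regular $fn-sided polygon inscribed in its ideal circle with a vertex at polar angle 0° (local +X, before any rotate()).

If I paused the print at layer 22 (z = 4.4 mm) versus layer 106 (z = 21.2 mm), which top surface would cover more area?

layer 106 (z = 21.2 mm)

Layer 22 (z = 4.4): the cylinder: section is a regular 24-gon, circumradius r=7.5 (area = (24/2)·7.500²·sin(360°/24) = 174.70 mm²); the cube at (16, 10.5) does not reach this height (z outside [5, 28]); Taking the union: only the r=7.5 cylinder is present, so the union is just that shape — area = 174.70 mm²; (rotated 75° about Z; rotation is an isometry so areas/perimeters/island counts are preserved). So its area = 174.70 mm². Layer 106 (z = 21.2): the cylinder is not intersected at this z (z outside [0, 8.5]); the cube at (16, 10.5) is present — its section is the full 26×10 rectangle (area 260.00 mm²); Taking the union: only the 26×10 cube at (16, 10.5) is present, so the union is just that shape — area = 260.00 mm²; (rotated 75° about Z; rotation is an isometry so areas/perimeters/island counts are preserved). So its area = 260.00 mm². Layer 106 is larger (260.00 vs 174.70 mm²).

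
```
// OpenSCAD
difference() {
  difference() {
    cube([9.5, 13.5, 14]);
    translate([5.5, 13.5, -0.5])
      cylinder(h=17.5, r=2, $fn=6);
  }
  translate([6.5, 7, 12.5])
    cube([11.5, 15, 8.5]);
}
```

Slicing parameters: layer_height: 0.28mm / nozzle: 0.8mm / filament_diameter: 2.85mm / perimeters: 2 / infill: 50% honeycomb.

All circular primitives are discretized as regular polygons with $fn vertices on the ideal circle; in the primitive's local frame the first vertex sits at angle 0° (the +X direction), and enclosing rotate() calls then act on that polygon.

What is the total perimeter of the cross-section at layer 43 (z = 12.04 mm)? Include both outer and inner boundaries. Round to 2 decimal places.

At z = 12.04 mm: the 9.5×13.5 cube contributes its full rectangle (perimeter 46.00 mm); the r=2 cylinder at (5.5, 13.5) contributes a regular 6-gon of circumradius 2 (perimeter = 2·6·2.000·sin(180°/6) = 12.00 mm); Subtracting the remaining from the first: starting from the 9.5×13.5 cube, the r=2 cylinder at (5.5, 13.5) partially overlaps it — only the 5.20 mm² overlap (of its 10.39 mm²) is removed, clipping the outline — boundary = 48.00 mm; the cube at (6.5, 7) is not intersected at this z (z outside [12.5, 21]); Subtracting the remaining from the first: none of the subtracted shapes is present at this height, so that combined region is unchanged — boundary = 48.00 mm. Overall, the cross-section is a single solid region. Total boundary length (outer) = 48.00 mm.

48.00 mm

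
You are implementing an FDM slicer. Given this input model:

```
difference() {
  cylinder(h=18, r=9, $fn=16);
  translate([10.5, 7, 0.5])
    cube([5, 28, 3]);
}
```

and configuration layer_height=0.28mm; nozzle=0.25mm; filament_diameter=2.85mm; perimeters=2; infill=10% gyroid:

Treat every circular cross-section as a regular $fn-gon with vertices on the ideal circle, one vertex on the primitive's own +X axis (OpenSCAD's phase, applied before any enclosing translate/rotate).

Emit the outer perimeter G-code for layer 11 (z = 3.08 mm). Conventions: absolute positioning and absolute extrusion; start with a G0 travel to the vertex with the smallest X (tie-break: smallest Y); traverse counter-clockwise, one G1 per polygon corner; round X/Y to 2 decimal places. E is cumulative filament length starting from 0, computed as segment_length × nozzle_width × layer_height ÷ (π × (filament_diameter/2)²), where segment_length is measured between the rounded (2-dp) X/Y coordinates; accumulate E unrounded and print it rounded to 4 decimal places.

At z = 3.08 mm: the r=9 cylinder gives a regular 16-gon of circumradius 9 (constant along its height); the 5×28 cube at (10.5, 7) contributes its full rectangle; Taking the first minus the rest: starting from the r=9 cylinder, the 5×28 cube at (10.5, 7) misses the remaining region (no effect) — 1 connected region. The outline is a single polygon with 16 vertices. Extrusion per mm of travel: 0.25 × 0.28 / (π × 1.425²) = 0.010973. Accumulating E over each segment gives final E = 0.6162.

G0 X-9.00 Y0.00 Z3.08
G1 X-8.31 Y-3.44 E0.0385
G1 X-6.36 Y-6.36 E0.0770
G1 X-3.44 Y-8.31 E0.1156
G1 X0.00 Y-9.00 E0.1541
G1 X3.44 Y-8.31 E0.1926
G1 X6.36 Y-6.36 E0.2311
G1 X8.31 Y-3.44 E0.2696
G1 X9.00 Y0.00 E0.3081
G1 X8.31 Y3.44 E0.3466
G1 X6.36 Y6.36 E0.3851
G1 X3.44 Y8.31 E0.4237
G1 X0.00 Y9.00 E0.4622
G1 X-3.44 Y8.31 E0.5007
G1 X-6.36 Y6.36 E0.5392
G1 X-8.31 Y3.44 E0.5777
G1 X-9.00 Y0.00 E0.6162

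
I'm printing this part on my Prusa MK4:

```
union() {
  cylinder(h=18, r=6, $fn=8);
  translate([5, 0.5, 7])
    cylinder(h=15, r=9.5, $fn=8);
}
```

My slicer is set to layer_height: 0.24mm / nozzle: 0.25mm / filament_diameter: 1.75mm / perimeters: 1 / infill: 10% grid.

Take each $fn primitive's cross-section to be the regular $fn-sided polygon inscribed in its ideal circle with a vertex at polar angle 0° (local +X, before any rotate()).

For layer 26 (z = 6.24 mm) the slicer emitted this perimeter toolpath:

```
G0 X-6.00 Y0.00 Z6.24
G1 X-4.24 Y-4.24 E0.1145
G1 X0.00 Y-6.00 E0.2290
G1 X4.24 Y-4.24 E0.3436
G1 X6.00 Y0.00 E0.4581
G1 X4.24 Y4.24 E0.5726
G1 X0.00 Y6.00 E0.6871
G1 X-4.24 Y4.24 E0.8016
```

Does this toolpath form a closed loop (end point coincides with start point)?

Start point (G0): (-6.00, 0.00). End point (last G1): the path does not return to the start — open.

no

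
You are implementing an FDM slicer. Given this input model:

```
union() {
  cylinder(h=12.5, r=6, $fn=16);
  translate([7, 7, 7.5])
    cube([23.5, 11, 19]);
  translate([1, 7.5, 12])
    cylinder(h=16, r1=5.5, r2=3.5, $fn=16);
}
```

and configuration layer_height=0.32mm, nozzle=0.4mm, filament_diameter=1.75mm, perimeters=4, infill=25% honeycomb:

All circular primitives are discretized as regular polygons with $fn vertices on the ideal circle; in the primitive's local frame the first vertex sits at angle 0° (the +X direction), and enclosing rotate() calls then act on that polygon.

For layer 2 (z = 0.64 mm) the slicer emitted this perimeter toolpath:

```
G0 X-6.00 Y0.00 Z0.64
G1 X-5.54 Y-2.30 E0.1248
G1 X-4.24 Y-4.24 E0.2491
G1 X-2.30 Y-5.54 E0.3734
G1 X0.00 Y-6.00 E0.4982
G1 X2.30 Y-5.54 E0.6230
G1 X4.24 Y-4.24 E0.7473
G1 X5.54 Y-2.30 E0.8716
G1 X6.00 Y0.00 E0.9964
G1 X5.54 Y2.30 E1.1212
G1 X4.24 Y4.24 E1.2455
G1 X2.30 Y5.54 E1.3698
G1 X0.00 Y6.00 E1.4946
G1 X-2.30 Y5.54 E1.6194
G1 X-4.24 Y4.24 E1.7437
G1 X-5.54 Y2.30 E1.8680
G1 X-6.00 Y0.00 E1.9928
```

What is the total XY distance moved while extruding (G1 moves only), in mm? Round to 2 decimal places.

37.45 mm

Sum the Euclidean lengths of each G1 segment: total = 37.45 mm.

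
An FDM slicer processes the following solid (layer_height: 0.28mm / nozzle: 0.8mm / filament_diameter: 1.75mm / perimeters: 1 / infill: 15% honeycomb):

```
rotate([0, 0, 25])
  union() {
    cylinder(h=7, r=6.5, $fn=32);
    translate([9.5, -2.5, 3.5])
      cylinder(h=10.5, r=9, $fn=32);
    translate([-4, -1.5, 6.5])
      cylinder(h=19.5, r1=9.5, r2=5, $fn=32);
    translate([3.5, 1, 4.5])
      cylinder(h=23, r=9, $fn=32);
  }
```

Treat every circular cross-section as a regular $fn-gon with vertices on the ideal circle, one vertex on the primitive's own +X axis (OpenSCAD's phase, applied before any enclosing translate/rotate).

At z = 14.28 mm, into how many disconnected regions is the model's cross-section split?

1

At z = 14.28 mm: the cylinder is absent (z outside [0, 7]); the cylinder at (9.5, -2.5) does not reach this height (z outside [3.5, 14]); the cone at (-4, -1.5) (r1=9.5→r2=5) has section circumradius 7.705 here — a regular 32-gon; the cylinder at (3.5, 1): section is a regular 32-gon, circumradius r=9; Merging all regions: the regions partially overlap (shared area 90.60 mm²), so overlapping operands fuse into one piece — 1 connected region; (rotated 25° about Z; rotation is an isometry so areas/perimeters/island counts are preserved). The result has 1 disconnected region.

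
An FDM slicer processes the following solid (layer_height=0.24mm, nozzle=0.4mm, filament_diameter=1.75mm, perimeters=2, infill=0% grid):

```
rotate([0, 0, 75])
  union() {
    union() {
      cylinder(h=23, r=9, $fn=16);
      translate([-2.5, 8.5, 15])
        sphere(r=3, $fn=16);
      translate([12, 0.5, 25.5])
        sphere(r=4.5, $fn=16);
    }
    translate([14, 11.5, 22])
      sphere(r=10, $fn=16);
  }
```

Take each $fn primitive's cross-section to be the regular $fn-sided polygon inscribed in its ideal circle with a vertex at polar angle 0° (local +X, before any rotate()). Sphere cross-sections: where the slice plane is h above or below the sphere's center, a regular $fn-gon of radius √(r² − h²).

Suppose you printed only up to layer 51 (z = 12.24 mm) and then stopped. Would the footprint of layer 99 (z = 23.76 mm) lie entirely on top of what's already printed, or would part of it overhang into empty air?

Compare the two slices. At z = 12.24: the r=9 cylinder contributes a regular 16-gon of circumradius 9 (area = (16/2)·9.000²·sin(360°/16) = 247.98 mm²); the r=3 sphere at (-2.5, 8.5) slices to a regular 16-gon of circumradius 1.176 (√(r²−h²) with h=2.76 from center) (area = (16/2)·1.176²·sin(360°/16) = 4.23 mm²); the sphere at (12, 0.5) is absent (|z−center|=13.260 > r=4.5); Taking the union: the regions partially overlap — summed areas 252.21 mm² minus the doubly-counted overlap 2.11 mm² gives 250.10 mm² — area = 250.10 mm²; the r=10 sphere at (14, 11.5) slices to a regular 16-gon of circumradius 2.178 (√(r²−h²) with h=9.76 from center) (area = (16/2)·2.178²·sin(360°/16) = 14.52 mm²); Combining (union): the 2 present regions are separate (no shared area or edge), so areas and boundary lengths simply add and each stays a separate island — area = 264.62 mm²; (rotated 75° about Z; rotation is an isometry so areas/perimeters/island counts are preserved). At z = 23.76: the cylinder is absent (z outside [0, 23]); the sphere at (-2.5, 8.5) is absent (|z−center|=8.760 > r=3); the sphere at (12, 0.5): section is a regular 16-gon, circumradius = √(r²−h²) = √(4.5²−1.74²) = 4.150 (area = (16/2)·4.150²·sin(360°/16) = 52.73 mm²); Combining (union): only the r=4.5 sphere at (12, 0.5) is present, so the union is just that shape — area = 52.73 mm²; the r=10 sphere at (14, 11.5) slices to a regular 16-gon of circumradius 9.844 (√(r²−h²) with h=1.76 from center) (area = (16/2)·9.844²·sin(360°/16) = 296.66 mm²); Taking the union: the regions partially overlap — summed areas 349.39 mm² minus the doubly-counted overlap 12.94 mm² gives 336.45 mm² — area = 336.45 mm²; (rotated 75° about Z; rotation is an isometry so areas/perimeters/island counts are preserved). Checking containment: at z = 23.76 the cross-section extends beyond the z = 12.24 cross-section by about 317.66 mm².

part overhangs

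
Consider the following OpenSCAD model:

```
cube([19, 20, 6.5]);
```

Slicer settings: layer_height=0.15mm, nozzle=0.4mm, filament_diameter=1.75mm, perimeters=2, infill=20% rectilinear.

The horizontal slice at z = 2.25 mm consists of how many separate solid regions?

1

At z = 2.25 mm: the cube (footprint 19×20) is included at this height. The result has 1 disconnected region.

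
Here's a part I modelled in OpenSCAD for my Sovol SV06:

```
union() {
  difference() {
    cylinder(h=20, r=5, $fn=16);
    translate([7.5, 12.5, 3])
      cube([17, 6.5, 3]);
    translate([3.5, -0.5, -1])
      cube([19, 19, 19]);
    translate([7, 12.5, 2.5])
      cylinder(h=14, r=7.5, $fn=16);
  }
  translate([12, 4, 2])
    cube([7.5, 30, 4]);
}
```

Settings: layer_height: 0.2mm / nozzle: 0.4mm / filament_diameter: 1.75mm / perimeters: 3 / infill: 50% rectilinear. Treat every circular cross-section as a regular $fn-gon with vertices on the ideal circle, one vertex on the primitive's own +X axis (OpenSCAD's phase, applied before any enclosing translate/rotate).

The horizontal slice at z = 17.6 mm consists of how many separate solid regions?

1

At z = 17.6 mm: the r=5 cylinder contributes a regular 16-gon of circumradius 5; the cube at (7.5, 12.5) is absent (z outside [3, 6]); the cube at (3.5, -0.5) (footprint 19×19) is included at this height; the cylinder at (7, 12.5) does not reach this height (z outside [2.5, 16.5]); After the difference (first − rest): starting from the r=5 cylinder, the 19×19 cube at (3.5, -0.5) partially overlaps it — only the 4.17 mm² overlap (of its 361.00 mm²) is removed, clipping the outline — 1 connected region; the cube at (12, 4) does not reach this height (z outside [2, 6]); Combining (union): only that combined region is present, so the union is just that shape — 1 connected region. The result has 1 disconnected region.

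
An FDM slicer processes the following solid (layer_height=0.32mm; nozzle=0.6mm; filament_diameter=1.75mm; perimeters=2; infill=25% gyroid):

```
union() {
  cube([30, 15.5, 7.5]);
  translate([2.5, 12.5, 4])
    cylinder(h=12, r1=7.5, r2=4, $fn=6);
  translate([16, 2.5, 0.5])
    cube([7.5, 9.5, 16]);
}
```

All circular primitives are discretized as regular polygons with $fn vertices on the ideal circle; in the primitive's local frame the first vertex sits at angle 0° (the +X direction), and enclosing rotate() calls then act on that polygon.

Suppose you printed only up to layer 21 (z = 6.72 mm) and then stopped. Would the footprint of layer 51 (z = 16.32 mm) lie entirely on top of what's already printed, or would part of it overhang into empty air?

Compare the two slices. At z = 6.72: the 30×15.5 cube contributes its full rectangle (area 465.00 mm²); the cone at (2.5, 12.5): at t=0.227 of its height the radius interpolates to r₁+(r₂−r₁)t = 6.707, giving a regular 6-gon of that circumradius (area = (6/2)·6.707²·sin(360°/6) = 116.86 mm²); the cube at (16, 2.5) is present — its section is the full 7.5×9.5 rectangle (area 71.25 mm²); Taking the union: the regions partially overlap — summed areas 653.11 mm² minus the doubly-counted overlap 140.01 mm² gives 513.10 mm² — area = 513.10 mm². At z = 16.32: the cube does not reach this height (z outside [0, 7.5]); the cone at (2.5, 12.5) is absent (z outside [4, 16]); the 7.5×9.5 cube at (16, 2.5) contributes its full rectangle (area 71.25 mm²); Taking the union: only the 7.5×9.5 cube at (16, 2.5) is present, so the union is just that shape — area = 71.25 mm². Checking containment: the cross-section at z = 16.32 is a subset of the cross-section at z = 6.72.

entirely on top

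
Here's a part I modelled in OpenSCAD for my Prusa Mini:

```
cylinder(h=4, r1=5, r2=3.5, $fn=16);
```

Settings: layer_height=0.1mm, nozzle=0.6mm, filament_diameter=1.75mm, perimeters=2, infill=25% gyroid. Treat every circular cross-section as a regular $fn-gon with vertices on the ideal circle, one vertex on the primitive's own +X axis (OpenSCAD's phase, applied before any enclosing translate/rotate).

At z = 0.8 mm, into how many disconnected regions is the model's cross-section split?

1

At z = 0.8 mm: the cone (r1=5→r2=3.5) has section circumradius 4.700 here — a regular 16-gon. The result has 1 disconnected region.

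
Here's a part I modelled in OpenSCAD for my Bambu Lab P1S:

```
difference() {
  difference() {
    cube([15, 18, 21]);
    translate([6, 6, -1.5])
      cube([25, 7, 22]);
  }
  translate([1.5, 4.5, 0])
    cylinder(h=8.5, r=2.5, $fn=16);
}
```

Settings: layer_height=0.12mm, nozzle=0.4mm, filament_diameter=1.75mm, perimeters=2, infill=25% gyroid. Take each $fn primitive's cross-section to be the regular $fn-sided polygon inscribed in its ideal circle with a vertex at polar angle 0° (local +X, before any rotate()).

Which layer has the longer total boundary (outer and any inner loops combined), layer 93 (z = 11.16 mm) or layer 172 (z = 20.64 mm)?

layer 93 (z = 11.16 mm)

Layer 93 (z = 11.16): the cube is present — its section is the full 15×18 rectangle (perimeter 66.00 mm); the cube at (6, 6) (footprint 25×7) is included at this height (perimeter 64.00 mm); Taking the first minus the rest: starting from the 15×18 cube, the 25×7 cube at (6, 6) partially overlaps it — only the 63.00 mm² overlap (of its 175.00 mm²) is removed, clipping the outline — boundary = 84.00 mm; the cylinder at (1.5, 4.5) does not reach this height (z outside [0, 8.5]); After the difference (first − rest): none of the subtracted shapes is present at this height, so the result so far is unchanged — boundary = 84.00 mm. So its perimeter = 84.00 mm. Layer 172 (z = 20.64): the cube (footprint 15×18) is included at this height (perimeter 66.00 mm); the cube at (6, 6) is not intersected at this z (z outside [-1.5, 20.5]); Taking the first minus the rest: none of the subtracted shapes is present at this height, so the 15×18 cube is unchanged — boundary = 66.00 mm; the cylinder at (1.5, 4.5) is absent (z outside [0, 8.5]); Subtracting the remaining from the first: none of the subtracted shapes is present at this height, so the result so far is unchanged — boundary = 66.00 mm. So its perimeter = 66.00 mm. Layer 93 is larger (84.00 vs 66.00 mm).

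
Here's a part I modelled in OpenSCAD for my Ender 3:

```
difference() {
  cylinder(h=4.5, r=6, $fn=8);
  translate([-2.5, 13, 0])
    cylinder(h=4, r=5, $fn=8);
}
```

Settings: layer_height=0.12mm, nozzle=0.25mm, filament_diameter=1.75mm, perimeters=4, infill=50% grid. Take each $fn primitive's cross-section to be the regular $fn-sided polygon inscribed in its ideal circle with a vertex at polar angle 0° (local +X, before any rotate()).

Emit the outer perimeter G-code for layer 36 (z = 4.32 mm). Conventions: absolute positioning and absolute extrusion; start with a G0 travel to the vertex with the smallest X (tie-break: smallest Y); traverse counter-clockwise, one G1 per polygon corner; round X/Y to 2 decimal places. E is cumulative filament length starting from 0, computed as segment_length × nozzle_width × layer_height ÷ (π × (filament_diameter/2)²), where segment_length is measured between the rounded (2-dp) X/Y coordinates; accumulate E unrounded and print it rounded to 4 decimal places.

At z = 4.32 mm: the cylinder: section is a regular 8-gon, circumradius r=6; the cylinder at (-2.5, 13) is not intersected at this z (z outside [0, 4]); After the difference (first − rest): none of the subtracted shapes is present at this height, so the r=6 cylinder is unchanged — 1 connected region. The outline is a single polygon with 8 vertices. Extrusion per mm of travel: 0.25 × 0.12 / (π × 0.875²) = 0.012473. Accumulating E over each segment gives final E = 0.4581.

G0 X-6.00 Y0.00 Z4.32
G1 X-4.24 Y-4.24 E0.0573
G1 X0.00 Y-6.00 E0.1145
G1 X4.24 Y-4.24 E0.1718
G1 X6.00 Y0.00 E0.2290
G1 X4.24 Y4.24 E0.2863
G1 X0.00 Y6.00 E0.3436
G1 X-4.24 Y4.24 E0.4008
G1 X-6.00 Y0.00 E0.4581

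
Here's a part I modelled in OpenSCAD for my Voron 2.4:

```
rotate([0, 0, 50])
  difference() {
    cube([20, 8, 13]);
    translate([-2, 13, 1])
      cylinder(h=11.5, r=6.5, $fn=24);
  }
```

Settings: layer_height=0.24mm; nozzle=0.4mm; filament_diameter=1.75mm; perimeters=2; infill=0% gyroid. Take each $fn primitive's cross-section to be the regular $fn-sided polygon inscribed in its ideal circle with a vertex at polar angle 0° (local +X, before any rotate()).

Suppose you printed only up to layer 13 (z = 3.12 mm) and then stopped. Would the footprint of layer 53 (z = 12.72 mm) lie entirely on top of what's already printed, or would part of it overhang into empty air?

Compare the two slices. At z = 3.12: the 20×8 cube contributes its full rectangle (area 160.00 mm²); the r=6.5 cylinder at (-2, 13) contributes a regular 24-gon of circumradius 6.5 (area = (24/2)·6.500²·sin(360°/24) = 131.22 mm²); After the difference (first − rest): starting from the 20×8 cube (160.00 mm²), the r=6.5 cylinder at (-2, 13) partially overlaps it — only the 1.37 mm² overlap (of its 131.22 mm²) is removed, clipping the outline — area = 158.63 mm²; (rotated 50° about Z; rotation is an isometry so areas/perimeters/island counts are preserved). At z = 12.72: the cube (footprint 20×8) is included at this height (area 160.00 mm²); the cylinder at (-2, 13) is absent (z outside [1, 12.5]); Taking the first minus the rest: none of the subtracted shapes is present at this height, so the 20×8 cube is unchanged — area = 160.00 mm²; (rotated 50° about Z; rotation is an isometry so areas/perimeters/island counts are preserved). Checking containment: at z = 12.72 the cross-section extends beyond the z = 3.12 cross-section by about 1.37 mm².

part overhangs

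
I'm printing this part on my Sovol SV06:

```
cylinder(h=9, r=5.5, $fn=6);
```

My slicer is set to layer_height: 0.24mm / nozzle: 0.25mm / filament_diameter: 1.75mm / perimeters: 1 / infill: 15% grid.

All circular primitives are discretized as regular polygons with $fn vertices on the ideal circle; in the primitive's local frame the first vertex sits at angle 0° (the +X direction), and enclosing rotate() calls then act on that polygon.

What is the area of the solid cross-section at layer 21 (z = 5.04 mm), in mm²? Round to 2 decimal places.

At z = 5.04 mm: the r=5.5 cylinder gives a regular 6-gon of circumradius 5.5 (constant along its height) (area = (6/2)·5.500²·sin(360°/6) = 78.59 mm²). Overall, the cross-section is a single solid region. Net area = 78.59 mm².

78.59 mm²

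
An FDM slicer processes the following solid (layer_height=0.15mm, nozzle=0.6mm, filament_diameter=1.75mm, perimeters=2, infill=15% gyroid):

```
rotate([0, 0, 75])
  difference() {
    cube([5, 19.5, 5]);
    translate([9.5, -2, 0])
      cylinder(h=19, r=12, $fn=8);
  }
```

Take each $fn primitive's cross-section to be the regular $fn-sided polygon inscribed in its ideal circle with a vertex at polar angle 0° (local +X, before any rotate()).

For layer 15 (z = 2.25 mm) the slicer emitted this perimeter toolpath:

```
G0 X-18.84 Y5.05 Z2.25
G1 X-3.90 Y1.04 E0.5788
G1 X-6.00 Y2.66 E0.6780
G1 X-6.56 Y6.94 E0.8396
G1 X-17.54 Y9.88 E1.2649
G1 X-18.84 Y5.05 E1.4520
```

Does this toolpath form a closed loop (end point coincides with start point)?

Start point (G0): (-18.84, 5.05). End point (last G1): the path returns to the start — closed.

yes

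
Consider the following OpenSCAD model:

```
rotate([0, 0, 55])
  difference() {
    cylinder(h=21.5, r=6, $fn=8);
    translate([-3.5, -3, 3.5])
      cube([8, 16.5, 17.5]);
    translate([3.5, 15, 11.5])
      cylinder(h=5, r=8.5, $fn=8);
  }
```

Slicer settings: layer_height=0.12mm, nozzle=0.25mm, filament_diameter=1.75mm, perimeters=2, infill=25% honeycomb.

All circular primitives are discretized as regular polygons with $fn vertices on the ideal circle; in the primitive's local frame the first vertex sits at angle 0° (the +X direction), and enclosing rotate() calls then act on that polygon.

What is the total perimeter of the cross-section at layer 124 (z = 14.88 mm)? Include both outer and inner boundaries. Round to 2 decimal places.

At z = 14.88 mm: the r=6 cylinder gives a regular 8-gon of circumradius 6 (constant along its height) (perimeter = 2·8·6.000·sin(180°/8) = 36.74 mm); the 8×16.5 cube at (-3.5, -3) contributes its full rectangle (perimeter 49.00 mm); the r=8.5 cylinder at (3.5, 15) contributes a regular 8-gon of circumradius 8.5 (perimeter = 2·8·8.500·sin(180°/8) = 52.04 mm); Taking the first minus the rest: starting from the r=6 cylinder, the 8×16.5 cube at (-3.5, -3) partially overlaps it — only the 65.20 mm² overlap (of its 132.00 mm²) is removed, clipping the outline; the r=8.5 cylinder at (3.5, 15) misses the remaining region (no effect) — boundary = 49.86 mm; (whole slice rotated 55° about Z — lengths, areas and connectivity unchanged). Overall, the cross-section is a single solid region. Total boundary length (outer) = 49.86 mm.

49.86 mm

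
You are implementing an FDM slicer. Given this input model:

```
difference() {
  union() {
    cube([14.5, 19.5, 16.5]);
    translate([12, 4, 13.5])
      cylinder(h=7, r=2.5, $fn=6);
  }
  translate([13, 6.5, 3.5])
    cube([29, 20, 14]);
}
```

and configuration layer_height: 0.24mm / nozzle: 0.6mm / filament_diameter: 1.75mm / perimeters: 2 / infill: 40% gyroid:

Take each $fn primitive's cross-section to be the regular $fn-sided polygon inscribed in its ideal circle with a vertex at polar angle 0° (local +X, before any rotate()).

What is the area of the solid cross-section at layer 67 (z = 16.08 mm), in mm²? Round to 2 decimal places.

At z = 16.08 mm: the 14.5×19.5 cube contributes its full rectangle (area 282.75 mm²); the r=2.5 cylinder at (12, 4) gives a regular 6-gon of circumradius 2.5 (constant along its height) (area = (6/2)·2.500²·sin(360°/6) = 16.24 mm²); Merging all regions: the r=2.5 cylinder at (12, 4) lies entirely inside the 14.5×19.5 cube, so the union is just the 14.5×19.5 cube — area = 282.75 mm²; the cube at (13, 6.5) (footprint 29×20) is included at this height (area 580.00 mm²); Taking the first minus the rest: starting from that combined region (282.75 mm²), the 29×20 cube at (13, 6.5) partially overlaps it — only the 19.50 mm² overlap (of its 580.00 mm²) is removed, clipping the outline — area = 263.25 mm². Overall, the cross-section is a single solid region. Net area = 263.25 mm².

263.25 mm²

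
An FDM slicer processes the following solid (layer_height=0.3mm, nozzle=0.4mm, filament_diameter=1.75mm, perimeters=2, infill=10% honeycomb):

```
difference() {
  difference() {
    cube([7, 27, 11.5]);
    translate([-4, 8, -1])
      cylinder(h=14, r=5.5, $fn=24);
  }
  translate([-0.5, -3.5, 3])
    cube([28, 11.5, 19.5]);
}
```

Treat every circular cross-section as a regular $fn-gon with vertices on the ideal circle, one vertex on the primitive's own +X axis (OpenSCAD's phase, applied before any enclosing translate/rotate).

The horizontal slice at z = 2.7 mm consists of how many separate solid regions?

1

At z = 2.7 mm: the 7×27 cube contributes its full rectangle; the cylinder at (-4, 8): section is a regular 24-gon, circumradius r=5.5; Taking the first minus the rest: starting from the 7×27 cube, the r=5.5 cylinder at (-4, 8) partially overlaps it — only the 7.52 mm² overlap (of its 93.95 mm²) is removed, clipping the outline — 1 connected region; the cube at (-0.5, -3.5) is absent (z outside [3, 22.5]); Subtracting the remaining from the first: none of the subtracted shapes is present at this height, so that combined region is unchanged — 1 connected region. The result has 1 disconnected region.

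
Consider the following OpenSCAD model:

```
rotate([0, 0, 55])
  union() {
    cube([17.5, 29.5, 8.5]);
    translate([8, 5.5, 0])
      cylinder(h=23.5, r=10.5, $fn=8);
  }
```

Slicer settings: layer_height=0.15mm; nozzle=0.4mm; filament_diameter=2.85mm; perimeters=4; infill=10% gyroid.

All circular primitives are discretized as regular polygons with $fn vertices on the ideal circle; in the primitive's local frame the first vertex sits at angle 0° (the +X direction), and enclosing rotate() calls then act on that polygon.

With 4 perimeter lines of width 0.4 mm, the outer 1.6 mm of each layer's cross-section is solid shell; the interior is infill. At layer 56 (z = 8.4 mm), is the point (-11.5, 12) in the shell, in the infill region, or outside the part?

infill

At z = 8.4 mm: the cube is present — its section is the full 17.5×29.5 rectangle; the r=10.5 cylinder at (8, 5.5) contributes a regular 8-gon of circumradius 10.5; Combining (union): the regions partially overlap (shared area 241.44 mm²), so overlapping operands fuse into one piece — 1 connected region; (whole slice rotated 55° about Z — lengths, areas and connectivity unchanged). Overall, the cross-section is a single solid region. Undo the 55° rotation: the query point maps to (3.234, 16.303) in the un-rotated model frame. The nearest boundary edge runs (0.00, 11.54)→(0.00, 29.50); distance from the point to it = 3.23 mm. The point is inside the cross-section and 3.23 mm from the nearest boundary — more than the 1.6 mm shell width (4 × 0.4), so it's in the infill interior.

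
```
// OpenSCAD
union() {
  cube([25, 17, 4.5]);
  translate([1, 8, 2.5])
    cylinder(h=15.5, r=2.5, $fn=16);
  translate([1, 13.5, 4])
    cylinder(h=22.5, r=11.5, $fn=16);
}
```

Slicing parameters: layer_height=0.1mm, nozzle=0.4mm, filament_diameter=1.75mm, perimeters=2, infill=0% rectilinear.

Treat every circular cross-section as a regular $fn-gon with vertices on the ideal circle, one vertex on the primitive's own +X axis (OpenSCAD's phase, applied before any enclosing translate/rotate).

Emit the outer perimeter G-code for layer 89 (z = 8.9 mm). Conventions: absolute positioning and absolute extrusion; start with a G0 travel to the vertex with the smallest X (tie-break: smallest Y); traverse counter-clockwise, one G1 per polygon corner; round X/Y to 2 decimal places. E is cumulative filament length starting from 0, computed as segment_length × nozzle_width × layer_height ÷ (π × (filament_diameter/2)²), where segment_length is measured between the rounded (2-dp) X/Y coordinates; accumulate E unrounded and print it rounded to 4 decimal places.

At z = 8.9 mm: the cube is absent (z outside [0, 4.5]); the r=2.5 cylinder at (1, 8) contributes a regular 16-gon of circumradius 2.5; the cylinder at (1, 13.5): section is a regular 16-gon, circumradius r=11.5; Merging all regions: the r=2.5 cylinder at (1, 8) lies entirely inside the r=11.5 cylinder at (1, 13.5), so the union is just the r=11.5 cylinder at (1, 13.5) — 1 connected region. The outline is a single polygon with 16 vertices. Extrusion per mm of travel: 0.4 × 0.1 / (π × 0.875²) = 0.016630. Accumulating E over each segment gives final E = 1.1936.

G0 X-10.50 Y13.50 Z8.90
G1 X-9.62 Y9.10 E0.0746
G1 X-7.13 Y5.37 E0.1492
G1 X-3.40 Y2.88 E0.2238
G1 X1.00 Y2.00 E0.2984
G1 X5.40 Y2.88 E0.3730
G1 X9.13 Y5.37 E0.4476
G1 X11.62 Y9.10 E0.5222
G1 X12.50 Y13.50 E0.5968
G1 X11.62 Y17.90 E0.6714
G1 X9.13 Y21.63 E0.7460
G1 X5.40 Y24.12 E0.8206
G1 X1.00 Y25.00 E0.8952
G1 X-3.40 Y24.12 E0.9698
G1 X-7.13 Y21.63 E1.0444
G1 X-9.62 Y17.90 E1.1190
G1 X-10.50 Y13.50 E1.1936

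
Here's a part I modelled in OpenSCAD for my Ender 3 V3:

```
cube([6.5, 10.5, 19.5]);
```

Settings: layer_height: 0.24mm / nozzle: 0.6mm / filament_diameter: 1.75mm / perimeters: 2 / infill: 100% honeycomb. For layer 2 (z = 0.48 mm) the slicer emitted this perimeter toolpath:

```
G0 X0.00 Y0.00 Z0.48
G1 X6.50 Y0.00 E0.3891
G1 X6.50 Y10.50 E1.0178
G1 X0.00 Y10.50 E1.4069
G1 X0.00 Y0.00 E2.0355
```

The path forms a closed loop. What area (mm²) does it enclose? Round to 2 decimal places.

Apply the shoelace formula to the sequence of (X, Y) vertices; enclosed area = 68.25 mm².

68.25 mm²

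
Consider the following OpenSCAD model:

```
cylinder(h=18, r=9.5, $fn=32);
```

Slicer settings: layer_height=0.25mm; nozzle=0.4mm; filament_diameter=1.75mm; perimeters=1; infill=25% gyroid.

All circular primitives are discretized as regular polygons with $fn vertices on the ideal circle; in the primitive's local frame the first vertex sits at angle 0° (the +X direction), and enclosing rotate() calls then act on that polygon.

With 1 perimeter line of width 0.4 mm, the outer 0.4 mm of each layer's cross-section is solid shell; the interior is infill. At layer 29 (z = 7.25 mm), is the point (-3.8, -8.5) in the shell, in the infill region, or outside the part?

At z = 7.25 mm: the r=9.5 cylinder contributes a regular 32-gon of circumradius 9.5. Overall, the cross-section is a single solid region. The nearest boundary edge runs (-5.28, -7.90)→(-3.64, -8.78); distance from the point to it = 0.17 mm. The point is inside the cross-section, 0.17 mm from the nearest boundary — within the 0.4 mm shell band (1 × 0.4).

shell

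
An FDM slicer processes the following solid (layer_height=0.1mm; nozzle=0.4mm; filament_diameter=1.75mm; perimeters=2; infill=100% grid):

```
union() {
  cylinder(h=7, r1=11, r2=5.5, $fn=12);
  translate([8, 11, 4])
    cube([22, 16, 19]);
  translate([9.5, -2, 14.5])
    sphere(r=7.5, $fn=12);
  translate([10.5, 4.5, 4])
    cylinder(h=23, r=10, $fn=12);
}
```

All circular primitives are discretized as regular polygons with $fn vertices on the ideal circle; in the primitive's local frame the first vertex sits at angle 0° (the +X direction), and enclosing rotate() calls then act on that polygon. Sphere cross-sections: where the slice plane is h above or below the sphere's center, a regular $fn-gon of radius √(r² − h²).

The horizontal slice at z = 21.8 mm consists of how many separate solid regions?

1

At z = 21.8 mm: the cone is absent (z outside [0, 7]); the 22×16 cube at (8, 11) contributes its full rectangle; the r=7.5 sphere at (9.5, -2) contributes a regular 12-gon of circumradius √(7.5²−7.3²) = 1.720; the cylinder at (10.5, 4.5): section is a regular 12-gon, circumradius r=10; Combining (union): the regions partially overlap (shared area 33.28 mm²), so overlapping operands fuse into one piece — 1 connected region. The result has 1 disconnected region.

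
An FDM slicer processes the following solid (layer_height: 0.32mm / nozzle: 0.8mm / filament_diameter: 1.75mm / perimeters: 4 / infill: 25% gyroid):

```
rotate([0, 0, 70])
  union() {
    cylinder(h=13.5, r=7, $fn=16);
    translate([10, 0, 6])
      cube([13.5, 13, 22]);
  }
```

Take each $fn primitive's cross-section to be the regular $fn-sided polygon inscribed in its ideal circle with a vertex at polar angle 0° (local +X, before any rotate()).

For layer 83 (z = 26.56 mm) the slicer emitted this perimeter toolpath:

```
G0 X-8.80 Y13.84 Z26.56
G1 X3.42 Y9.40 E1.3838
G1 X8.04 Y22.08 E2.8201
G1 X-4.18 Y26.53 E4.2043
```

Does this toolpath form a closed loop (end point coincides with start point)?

Start point (G0): (-8.80, 13.84). End point (last G1): the path does not return to the start — open.

no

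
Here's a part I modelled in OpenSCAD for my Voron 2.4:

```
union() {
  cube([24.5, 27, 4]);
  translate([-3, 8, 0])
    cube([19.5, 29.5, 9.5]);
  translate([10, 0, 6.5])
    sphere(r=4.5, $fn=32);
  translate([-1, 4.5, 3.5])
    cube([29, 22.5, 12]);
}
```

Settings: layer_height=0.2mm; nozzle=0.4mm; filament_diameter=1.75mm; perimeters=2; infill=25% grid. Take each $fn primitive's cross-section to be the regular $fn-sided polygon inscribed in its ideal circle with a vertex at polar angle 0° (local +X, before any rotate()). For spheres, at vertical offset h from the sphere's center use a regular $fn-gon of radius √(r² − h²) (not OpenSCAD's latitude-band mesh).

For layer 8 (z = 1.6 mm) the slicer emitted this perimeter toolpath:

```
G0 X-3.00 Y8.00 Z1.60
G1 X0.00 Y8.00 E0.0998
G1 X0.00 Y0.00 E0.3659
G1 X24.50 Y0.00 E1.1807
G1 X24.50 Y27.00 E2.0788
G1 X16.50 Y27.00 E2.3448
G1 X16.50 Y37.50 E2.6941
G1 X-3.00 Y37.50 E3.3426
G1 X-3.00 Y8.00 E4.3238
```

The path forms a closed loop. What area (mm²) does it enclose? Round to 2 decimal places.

Apply the shoelace formula to the sequence of (X, Y) vertices; enclosed area = 923.25 mm².

923.25 mm²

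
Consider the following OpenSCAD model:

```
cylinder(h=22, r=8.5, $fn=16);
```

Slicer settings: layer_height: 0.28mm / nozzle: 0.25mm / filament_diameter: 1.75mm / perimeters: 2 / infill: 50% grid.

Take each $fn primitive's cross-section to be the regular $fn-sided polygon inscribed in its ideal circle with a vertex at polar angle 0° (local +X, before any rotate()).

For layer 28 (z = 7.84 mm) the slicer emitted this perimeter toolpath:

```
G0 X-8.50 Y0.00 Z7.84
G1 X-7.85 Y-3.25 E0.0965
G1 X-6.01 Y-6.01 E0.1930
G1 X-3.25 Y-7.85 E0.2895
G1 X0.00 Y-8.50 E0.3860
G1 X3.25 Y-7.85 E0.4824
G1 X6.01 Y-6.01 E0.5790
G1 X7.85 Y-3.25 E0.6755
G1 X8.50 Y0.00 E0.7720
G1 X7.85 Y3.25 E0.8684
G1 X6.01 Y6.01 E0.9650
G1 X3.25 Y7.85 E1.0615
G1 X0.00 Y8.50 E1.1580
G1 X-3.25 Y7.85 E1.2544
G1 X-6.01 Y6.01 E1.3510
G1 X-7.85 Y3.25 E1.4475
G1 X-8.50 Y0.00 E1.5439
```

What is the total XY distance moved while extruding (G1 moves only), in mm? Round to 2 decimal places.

53.05 mm

Sum the Euclidean lengths of each G1 segment: total = 53.05 mm.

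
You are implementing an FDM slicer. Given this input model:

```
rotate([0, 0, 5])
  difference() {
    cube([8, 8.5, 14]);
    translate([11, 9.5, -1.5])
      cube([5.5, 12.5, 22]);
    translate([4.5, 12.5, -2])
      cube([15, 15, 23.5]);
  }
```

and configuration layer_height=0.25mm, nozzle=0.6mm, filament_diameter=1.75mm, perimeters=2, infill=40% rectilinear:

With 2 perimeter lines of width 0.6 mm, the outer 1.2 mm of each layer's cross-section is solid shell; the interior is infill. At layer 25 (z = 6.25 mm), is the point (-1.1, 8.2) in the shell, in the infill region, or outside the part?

outside

At z = 6.25 mm: the cube (footprint 8×8.5) is included at this height; the 5.5×12.5 cube at (11, 9.5) contributes its full rectangle; the 15×15 cube at (4.5, 12.5) contributes its full rectangle; Taking the first minus the rest: starting from the 8×8.5 cube, the 5.5×12.5 cube at (11, 9.5) misses the remaining region (no effect); the 15×15 cube at (4.5, 12.5) misses the remaining region (no effect) — 1 connected region; (whole slice rotated 5° about Z — lengths, areas and connectivity unchanged). Overall, the cross-section is a single solid region. Undo the 5° rotation: the query point maps to (-0.381, 8.265) in the un-rotated model frame. The nearest boundary edge runs (0.00, 0.00)→(0.00, 8.50); distance from the point to it = 0.38 mm. The point is not inside any of the regions above, so it lies outside the cross-section (0.38 mm from the nearest boundary).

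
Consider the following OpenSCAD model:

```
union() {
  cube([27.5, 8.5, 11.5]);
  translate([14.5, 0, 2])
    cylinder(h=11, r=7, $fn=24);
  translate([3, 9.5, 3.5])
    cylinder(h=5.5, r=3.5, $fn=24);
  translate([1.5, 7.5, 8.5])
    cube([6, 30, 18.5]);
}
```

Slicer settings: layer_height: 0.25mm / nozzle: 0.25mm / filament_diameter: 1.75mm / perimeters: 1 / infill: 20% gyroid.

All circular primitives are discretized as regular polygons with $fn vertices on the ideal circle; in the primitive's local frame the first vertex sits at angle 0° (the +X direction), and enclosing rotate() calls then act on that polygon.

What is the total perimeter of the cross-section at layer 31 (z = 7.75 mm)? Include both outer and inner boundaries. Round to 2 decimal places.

86.65 mm

At z = 7.75 mm: the 27.5×8.5 cube contributes its full rectangle (perimeter 72.00 mm); the r=7 cylinder at (14.5, 0) contributes a regular 24-gon of circumradius 7 (perimeter = 2·24·7.000·sin(180°/24) = 43.86 mm); the r=3.5 cylinder at (3, 9.5) contributes a regular 24-gon of circumradius 3.5 (perimeter = 2·24·3.500·sin(180°/24) = 21.93 mm); the cube at (1.5, 7.5) is not intersected at this z (z outside [8.5, 27]); Combining (union): the regions partially overlap (shared area 88.11 mm²), so the edge portions inside another operand are dropped and the merged outline is re-measured after clipping — boundary = 86.65 mm. Overall, the cross-section is a single solid region. Total boundary length (outer) = 86.65 mm.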